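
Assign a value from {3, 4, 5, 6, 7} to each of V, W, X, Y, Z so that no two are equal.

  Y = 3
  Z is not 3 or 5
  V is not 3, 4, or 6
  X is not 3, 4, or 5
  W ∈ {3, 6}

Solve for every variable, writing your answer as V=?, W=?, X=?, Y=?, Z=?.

V=5, W=6, X=7, Y=3, Z=4

Y has just one choice, so Y = 3. So W can't be 3.
W has just one choice, so W = 6. Eliminate 6 elsewhere: X, Z.
X must be 7 (only option left). So V, Z can't be 7.
That leaves Z = 4.
That leaves V = 5.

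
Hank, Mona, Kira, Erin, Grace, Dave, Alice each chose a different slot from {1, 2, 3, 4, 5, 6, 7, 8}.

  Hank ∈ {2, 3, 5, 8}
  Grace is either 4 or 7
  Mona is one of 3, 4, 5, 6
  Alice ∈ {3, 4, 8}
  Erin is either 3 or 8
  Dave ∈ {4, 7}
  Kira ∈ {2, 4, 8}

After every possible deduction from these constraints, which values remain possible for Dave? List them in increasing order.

Among the 7 variables, 6 fits only Mona (and all 7 values in {2, 3, 4, 5, 6, 7, 8} must be used), so Mona = 6.
The 6 still-open variables draw from only 6 values {2, 3, 4, 5, 7, 8}, so each is used; only Hank can be 5, hence Hank = 5.
Among the 5 still-open variables, 2 fits only Kira (and all 5 values in {2, 3, 4, 7, 8} must be used), so Kira = 2.
Grace and Dave share exactly the 2 values {4, 7}; by pigeonhole those values go to them, so strike 4, 7 from Alice.
No further eliminations apply; Dave can still be any of 4, 7.

4, 7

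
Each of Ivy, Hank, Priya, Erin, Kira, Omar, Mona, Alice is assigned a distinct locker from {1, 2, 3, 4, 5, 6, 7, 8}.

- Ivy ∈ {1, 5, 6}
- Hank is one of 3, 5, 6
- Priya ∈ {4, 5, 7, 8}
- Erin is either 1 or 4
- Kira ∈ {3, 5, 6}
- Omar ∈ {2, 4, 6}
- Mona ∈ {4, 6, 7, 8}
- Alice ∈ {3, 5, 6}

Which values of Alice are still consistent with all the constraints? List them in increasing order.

The 8 variables together cover exactly {1, 2, 3, 4, 5, 6, 7, 8} — 8 values for 8 variables — and 2 appears only in Omar's list, so Omar = 2.
Hank, Kira, Alice share exactly the 3 values {3, 5, 6}; by pigeonhole those values go to them, so strike 3, 5, 6 from Ivy, Priya, Mona.
Ivy has just one choice, so Ivy = 1. Eliminate 1 elsewhere: Erin.
Erin's domain is down to {4}, so Erin = 4. Strike 4 from Priya, Mona.
No further eliminations apply; Alice can still be any of 3, 5, 6.

3, 5, 6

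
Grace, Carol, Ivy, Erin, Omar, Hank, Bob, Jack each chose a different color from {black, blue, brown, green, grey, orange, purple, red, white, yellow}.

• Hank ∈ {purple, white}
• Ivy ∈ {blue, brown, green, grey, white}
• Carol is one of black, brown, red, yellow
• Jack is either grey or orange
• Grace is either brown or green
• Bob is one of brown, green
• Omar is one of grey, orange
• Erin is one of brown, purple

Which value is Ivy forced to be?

Grace and Bob share exactly the 2 values {brown, green}; by pigeonhole those values go to them, so strike brown, green from Carol, Ivy, Erin.
Erin must be purple (only option left). Eliminate purple elsewhere: Hank.
That leaves Hank = white. So Ivy can't be white.
Omar and Jack share exactly the 2 values {grey, orange}; by pigeonhole those values go to them, so strike grey, orange from Ivy.
So Ivy = blue.

blue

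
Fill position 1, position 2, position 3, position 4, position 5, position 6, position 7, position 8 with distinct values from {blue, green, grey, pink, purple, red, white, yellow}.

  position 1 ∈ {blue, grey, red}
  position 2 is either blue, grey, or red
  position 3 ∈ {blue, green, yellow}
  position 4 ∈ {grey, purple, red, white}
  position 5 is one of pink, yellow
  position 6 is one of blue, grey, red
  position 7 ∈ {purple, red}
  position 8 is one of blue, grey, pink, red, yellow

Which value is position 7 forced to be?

The 8 variables draw from only 8 values {blue, green, grey, pink, purple, red, white, yellow}, so each is used; only position 3 can be green, hence position 3 = green.
The 7 still-open variables draw from only 7 values {blue, grey, pink, purple, red, white, yellow}, so each is used; only position 4 can be white, hence position 4 = white.
Among the 6 still-open variables, purple fits only position 7 (and all 6 values in {blue, grey, pink, purple, red, yellow} must be used), so position 7 = purple.

purple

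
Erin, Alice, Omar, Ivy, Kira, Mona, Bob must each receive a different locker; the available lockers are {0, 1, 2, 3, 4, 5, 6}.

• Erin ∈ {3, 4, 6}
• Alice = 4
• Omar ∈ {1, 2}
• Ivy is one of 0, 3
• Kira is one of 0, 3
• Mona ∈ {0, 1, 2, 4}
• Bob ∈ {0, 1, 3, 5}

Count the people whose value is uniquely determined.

Alice must be 4 (only option left). Remove 4 from Erin, Mona.
The 6 still-open variables draw from only 6 values {0, 1, 2, 3, 5, 6}, so each is used; only Bob can be 5, hence Bob = 5.
The 5 still-open variables draw from only 5 values {0, 1, 2, 3, 6}, so each is used; only Erin can be 6, hence Erin = 6.
The 2 variables Ivy and Kira are confined to {0, 3}, which locks those values in; drop them from Mona.
Determined: Erin=6, Alice=4, Bob=5. The other people each still have more than one consistent value. That makes 3.

3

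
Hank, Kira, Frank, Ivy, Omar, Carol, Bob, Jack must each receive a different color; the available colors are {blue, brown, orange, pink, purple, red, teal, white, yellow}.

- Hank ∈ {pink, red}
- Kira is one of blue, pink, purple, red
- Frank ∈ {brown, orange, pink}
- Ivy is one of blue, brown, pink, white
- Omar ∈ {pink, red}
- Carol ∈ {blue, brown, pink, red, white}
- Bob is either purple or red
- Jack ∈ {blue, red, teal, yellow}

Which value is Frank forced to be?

Hank and Omar between them cover only {pink, red} — a naked pair. Remove those values from Kira, Frank, Ivy, Carol, Bob, Jack.
Bob must be purple (only option left). Remove purple from Kira.
Kira has just one choice, so Kira = blue. Eliminate blue elsewhere: Ivy, Carol, Jack.
Ivy and Carol between them cover only {brown, white} — a naked pair. Remove those values from Frank.
So Frank = orange.

orange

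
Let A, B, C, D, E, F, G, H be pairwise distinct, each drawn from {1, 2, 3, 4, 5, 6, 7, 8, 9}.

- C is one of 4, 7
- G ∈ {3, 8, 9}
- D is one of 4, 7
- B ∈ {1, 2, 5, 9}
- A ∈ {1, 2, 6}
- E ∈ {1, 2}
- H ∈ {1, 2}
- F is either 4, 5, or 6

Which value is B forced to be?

9

The 2 variables C and D are confined to {4, 7}, which locks those values in; drop them from F.
E and H share exactly the 2 values {1, 2}; by pigeonhole those values go to them, so strike 1, 2 from A, B.
A's domain is down to {6}, so A = 6. Strike 6 from F.
That leaves F = 5. Eliminate 5 elsewhere: B.
So B = 9.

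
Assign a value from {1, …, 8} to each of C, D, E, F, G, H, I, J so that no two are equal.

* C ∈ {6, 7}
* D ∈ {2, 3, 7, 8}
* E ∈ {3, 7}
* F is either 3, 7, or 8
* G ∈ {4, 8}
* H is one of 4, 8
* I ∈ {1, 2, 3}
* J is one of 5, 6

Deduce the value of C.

The 8 variables together cover exactly {1, 2, 3, 4, 5, 6, 7, 8} — 8 values for 8 variables — and 1 appears only in I's list, so I = 1.
Among the 7 still-open variables, 2 fits only D (and all 7 values in {2, 3, 4, 5, 6, 7, 8} must be used), so D = 2.
Among the 6 still-open variables, 5 fits only J (and all 6 values in {3, 4, 5, 6, 7, 8} must be used), so J = 5.
Among the 5 still-open variables, 6 fits only C (and all 5 values in {3, 4, 6, 7, 8} must be used), so C = 6.

6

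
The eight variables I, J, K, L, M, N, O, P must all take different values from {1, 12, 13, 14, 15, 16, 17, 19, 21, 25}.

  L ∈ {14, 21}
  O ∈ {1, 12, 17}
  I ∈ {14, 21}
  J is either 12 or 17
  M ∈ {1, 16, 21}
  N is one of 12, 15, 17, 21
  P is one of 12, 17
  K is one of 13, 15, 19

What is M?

16

I and L between them cover only {14, 21} — a naked pair. Remove those values from M, N.
The 2 variables J and P are confined to {12, 17}, which locks those values in; drop them from N, O.
N's domain is down to {15}, so N = 15. Strike 15 from K.
O must be 1 (only option left). Eliminate 1 elsewhere: M.
So M = 16.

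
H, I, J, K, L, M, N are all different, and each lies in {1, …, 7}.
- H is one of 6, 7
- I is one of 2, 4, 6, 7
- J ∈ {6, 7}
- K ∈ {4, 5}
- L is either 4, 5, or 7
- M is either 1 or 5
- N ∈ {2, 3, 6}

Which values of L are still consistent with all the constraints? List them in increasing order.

4, 5

The 7 variables together cover exactly {1, 2, 3, 4, 5, 6, 7} — 7 values for 7 variables — and 1 appears only in M's list, so M = 1.
The 6 still-open variables draw from only 6 values {2, 3, 4, 5, 6, 7}, so each is used; only N can be 3, hence N = 3.
The 5 still-open variables together cover exactly {2, 4, 5, 6, 7} — 5 values for 5 variables — and 2 appears only in I's list, so I = 2.
The 2 variables H and J are confined to {6, 7}, which locks those values in; drop them from L.
No further eliminations apply; L can still be any of 4, 5.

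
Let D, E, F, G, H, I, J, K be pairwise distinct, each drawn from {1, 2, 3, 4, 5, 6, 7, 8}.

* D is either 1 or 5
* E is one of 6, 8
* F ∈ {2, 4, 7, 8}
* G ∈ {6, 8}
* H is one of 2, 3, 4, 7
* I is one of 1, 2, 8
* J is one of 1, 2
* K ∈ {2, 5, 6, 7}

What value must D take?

The 8 variables draw from only 8 values {1, 2, 3, 4, 5, 6, 7, 8}, so each is used; only H can be 3, hence H = 3.
The 7 still-open variables together cover exactly {1, 2, 4, 5, 6, 7, 8} — 7 values for 7 variables — and 4 appears only in F's list, so F = 4.
Among the 6 still-open variables, 7 fits only K (and all 6 values in {1, 2, 5, 6, 7, 8} must be used), so K = 7.
The 5 still-open variables draw from only 5 values {1, 2, 5, 6, 8}, so each is used; only D can be 5, hence D = 5.

5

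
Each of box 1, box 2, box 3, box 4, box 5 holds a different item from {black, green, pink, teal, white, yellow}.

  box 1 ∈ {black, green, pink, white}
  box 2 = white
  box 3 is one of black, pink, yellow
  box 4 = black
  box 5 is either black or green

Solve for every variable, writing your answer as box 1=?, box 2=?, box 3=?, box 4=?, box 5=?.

box 1=pink, box 2=white, box 3=yellow, box 4=black, box 5=green

box 2's domain is down to {white}, so box 2 = white. Remove white from box 1.
That leaves box 4 = black. Eliminate black elsewhere: box 1, box 3, box 5.
box 5 has just one choice, so box 5 = green. So box 1 can't be green.
That leaves box 1 = pink. So box 3 can't be pink.
That leaves box 3 = yellow.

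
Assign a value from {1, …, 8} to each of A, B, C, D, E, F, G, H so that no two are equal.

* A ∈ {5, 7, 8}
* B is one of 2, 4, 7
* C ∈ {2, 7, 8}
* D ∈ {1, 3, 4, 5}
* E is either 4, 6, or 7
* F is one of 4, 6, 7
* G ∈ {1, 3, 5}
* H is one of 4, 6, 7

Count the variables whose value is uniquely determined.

E, F, H share exactly the 3 values {4, 6, 7}; by pigeonhole those values go to them, so strike 4, 6, 7 from A, B, C, D.
B must be 2 (only option left). So C can't be 2.
C has just one choice, so C = 8. Remove 8 from A.
A must be 5 (only option left). Eliminate 5 elsewhere: D, G.
Determined: A=5, B=2, C=8. The other variables each still have more than one consistent value. That makes 3.

3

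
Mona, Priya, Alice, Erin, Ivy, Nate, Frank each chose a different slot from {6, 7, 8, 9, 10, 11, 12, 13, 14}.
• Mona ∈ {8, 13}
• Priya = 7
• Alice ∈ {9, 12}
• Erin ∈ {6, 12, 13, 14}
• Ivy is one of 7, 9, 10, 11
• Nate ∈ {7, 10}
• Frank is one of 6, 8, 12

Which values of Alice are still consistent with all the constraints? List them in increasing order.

9, 12

Priya's domain is down to {7}, so Priya = 7. Eliminate 7 elsewhere: Ivy, Nate.
That leaves Nate = 10. Strike 10 from Ivy.
No further eliminations apply; Alice can still be any of 9, 12.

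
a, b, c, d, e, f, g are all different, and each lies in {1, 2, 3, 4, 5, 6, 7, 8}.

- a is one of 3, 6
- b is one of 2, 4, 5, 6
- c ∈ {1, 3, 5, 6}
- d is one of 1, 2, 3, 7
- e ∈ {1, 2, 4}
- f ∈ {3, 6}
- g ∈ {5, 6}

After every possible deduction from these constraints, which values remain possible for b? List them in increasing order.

The 7 variables draw from only 7 values {1, 2, 3, 4, 5, 6, 7}, so each is used; only d can be 7, hence d = 7.
The 2 variables a and f are confined to {3, 6}, which locks those values in; drop them from b, c, g.
g must be 5 (only option left). So b, c can't be 5.
c's domain is down to {1}, so c = 1. So e can't be 1.
No further eliminations apply; b can still be any of 2, 4.

2, 4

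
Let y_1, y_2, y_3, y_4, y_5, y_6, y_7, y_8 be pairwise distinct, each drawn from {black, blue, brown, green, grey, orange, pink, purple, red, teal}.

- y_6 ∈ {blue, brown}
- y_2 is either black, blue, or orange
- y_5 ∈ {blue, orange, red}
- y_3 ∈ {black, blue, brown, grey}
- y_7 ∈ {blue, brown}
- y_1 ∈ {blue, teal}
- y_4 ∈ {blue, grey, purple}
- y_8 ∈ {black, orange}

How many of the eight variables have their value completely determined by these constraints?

4

Among the 8 variables, purple fits only y_4 (and all 8 values in {black, blue, brown, grey, orange, purple, red, teal} must be used), so y_4 = purple.
Among the 7 still-open variables, grey fits only y_3 (and all 7 values in {black, blue, brown, grey, orange, red, teal} must be used), so y_3 = grey.
The 6 still-open variables draw from only 6 values {black, blue, brown, orange, red, teal}, so each is used; only y_5 can be red, hence y_5 = red.
The 5 still-open variables together cover exactly {black, blue, brown, orange, teal} — 5 values for 5 variables — and teal appears only in y_1's list, so y_1 = teal.
y_6 and y_7 between them cover only {blue, brown} — a naked pair. Remove those values from y_2.
Determined: y_1=teal, y_3=grey, y_4=purple, y_5=red. The other variables each still have more than one consistent value. That makes 4.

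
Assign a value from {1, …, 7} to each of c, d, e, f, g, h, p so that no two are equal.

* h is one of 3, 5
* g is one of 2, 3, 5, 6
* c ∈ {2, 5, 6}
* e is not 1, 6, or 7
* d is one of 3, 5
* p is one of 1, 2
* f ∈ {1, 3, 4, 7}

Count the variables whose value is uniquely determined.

3

The 7 variables together cover exactly {1, 2, 3, 4, 5, 6, 7} — 7 values for 7 variables — and 7 appears only in f's list, so f = 7.
The 6 still-open variables together cover exactly {1, 2, 3, 4, 5, 6} — 6 values for 6 variables — and 1 appears only in p's list, so p = 1.
The 5 still-open variables draw from only 5 values {2, 3, 4, 5, 6}, so each is used; only e can be 4, hence e = 4.
d and h between them cover only {3, 5} — a naked pair. Remove those values from c, g.
Determined: e=4, f=7, p=1. The other variables each still have more than one consistent value. That makes 3.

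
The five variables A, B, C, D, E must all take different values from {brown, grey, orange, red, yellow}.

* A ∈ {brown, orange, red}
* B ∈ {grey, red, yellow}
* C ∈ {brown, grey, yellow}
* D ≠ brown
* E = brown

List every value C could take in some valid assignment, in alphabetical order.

E has just one choice, so E = brown. Eliminate brown elsewhere: A, C.
No further eliminations apply; C can still be any of grey, yellow.

grey, yellow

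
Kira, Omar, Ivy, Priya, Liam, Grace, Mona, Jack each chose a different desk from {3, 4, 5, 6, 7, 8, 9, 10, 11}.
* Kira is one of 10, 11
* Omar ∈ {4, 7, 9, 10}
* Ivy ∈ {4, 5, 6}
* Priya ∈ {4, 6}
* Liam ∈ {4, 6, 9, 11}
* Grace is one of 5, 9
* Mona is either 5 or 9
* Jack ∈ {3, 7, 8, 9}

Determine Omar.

7

Grace and Mona between them cover only {5, 9} — a naked pair. Remove those values from Omar, Ivy, Liam, Jack.
Ivy and Priya between them cover only {4, 6} — a naked pair. Remove those values from Omar, Liam.
Liam's domain is down to {11}, so Liam = 11. Remove 11 from Kira.
That leaves Kira = 10. So Omar can't be 10.
So Omar = 7.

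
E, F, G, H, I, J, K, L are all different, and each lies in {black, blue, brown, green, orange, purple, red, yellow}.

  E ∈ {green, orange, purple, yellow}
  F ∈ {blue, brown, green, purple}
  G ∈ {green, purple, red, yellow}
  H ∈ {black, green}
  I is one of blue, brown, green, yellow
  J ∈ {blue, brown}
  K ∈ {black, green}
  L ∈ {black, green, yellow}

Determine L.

Among the 8 variables, orange fits only E (and all 8 values in {black, blue, brown, green, orange, purple, red, yellow} must be used), so E = orange.
The 7 still-open variables together cover exactly {black, blue, brown, green, purple, red, yellow} — 7 values for 7 variables — and red appears only in G's list, so G = red.
The 6 still-open variables together cover exactly {black, blue, brown, green, purple, yellow} — 6 values for 6 variables — and purple appears only in F's list, so F = purple.
H and K between them cover only {black, green} — a naked pair. Remove those values from I, L.
So L = yellow.

yellow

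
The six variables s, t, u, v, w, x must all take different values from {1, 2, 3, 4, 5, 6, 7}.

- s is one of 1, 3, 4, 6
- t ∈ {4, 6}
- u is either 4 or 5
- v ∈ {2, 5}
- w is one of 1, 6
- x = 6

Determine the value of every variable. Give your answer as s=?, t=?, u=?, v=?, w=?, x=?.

s=3, t=4, u=5, v=2, w=1, x=6

x must be 6 (only option left). Remove 6 from s, t, w.
t's domain is down to {4}, so t = 4. Remove 4 from s, u.
That leaves u = 5. Remove 5 from v.
That leaves v = 2.
w's domain is down to {1}, so w = 1. So s can't be 1.
s must be 3 (only option left).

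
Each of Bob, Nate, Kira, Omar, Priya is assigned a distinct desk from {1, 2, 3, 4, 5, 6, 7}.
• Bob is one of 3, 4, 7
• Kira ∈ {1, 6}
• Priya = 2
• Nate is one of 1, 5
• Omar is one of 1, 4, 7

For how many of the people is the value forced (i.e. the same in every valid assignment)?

1

Priya has just one choice, so Priya = 2.
Determined: Priya=2. The other people each still have more than one consistent value. That makes 1.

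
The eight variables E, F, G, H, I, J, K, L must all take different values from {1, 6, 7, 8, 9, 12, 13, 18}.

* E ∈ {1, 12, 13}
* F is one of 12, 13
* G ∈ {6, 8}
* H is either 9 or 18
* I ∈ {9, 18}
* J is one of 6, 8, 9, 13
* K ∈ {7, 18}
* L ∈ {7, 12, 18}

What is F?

The 8 variables together cover exactly {1, 6, 7, 8, 9, 12, 13, 18} — 8 values for 8 variables — and 1 appears only in E's list, so E = 1.
H and I share exactly the 2 values {9, 18}; by pigeonhole those values go to them, so strike 9, 18 from J, K, L.
K's domain is down to {7}, so K = 7. Eliminate 7 elsewhere: L.
That leaves L = 12. Eliminate 12 elsewhere: F.
So F = 13.

13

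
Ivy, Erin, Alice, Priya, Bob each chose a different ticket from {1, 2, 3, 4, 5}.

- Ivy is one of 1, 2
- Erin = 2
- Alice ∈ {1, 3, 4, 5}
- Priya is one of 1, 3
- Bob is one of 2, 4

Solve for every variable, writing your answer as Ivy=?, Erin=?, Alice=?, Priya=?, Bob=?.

Ivy=1, Erin=2, Alice=5, Priya=3, Bob=4

Erin's domain is down to {2}, so Erin = 2. Remove 2 from Ivy, Bob.
Bob has just one choice, so Bob = 4. So Alice can't be 4.
Ivy must be 1 (only option left). Strike 1 from Alice, Priya.
That leaves Priya = 3. Remove 3 from Alice.
That leaves Alice = 5.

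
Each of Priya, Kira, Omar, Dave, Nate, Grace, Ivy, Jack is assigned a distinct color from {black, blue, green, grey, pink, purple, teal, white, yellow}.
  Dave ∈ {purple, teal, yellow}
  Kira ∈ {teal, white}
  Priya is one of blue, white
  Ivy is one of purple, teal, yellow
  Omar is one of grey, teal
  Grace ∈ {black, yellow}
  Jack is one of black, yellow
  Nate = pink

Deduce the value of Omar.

grey

Nate has just one choice, so Nate = pink.
The 7 still-open variables draw from only 7 values {black, blue, grey, purple, teal, white, yellow}, so each is used; only Priya can be blue, hence Priya = blue.
Among the 6 still-open variables, grey fits only Omar (and all 6 values in {black, grey, purple, teal, white, yellow} must be used), so Omar = grey.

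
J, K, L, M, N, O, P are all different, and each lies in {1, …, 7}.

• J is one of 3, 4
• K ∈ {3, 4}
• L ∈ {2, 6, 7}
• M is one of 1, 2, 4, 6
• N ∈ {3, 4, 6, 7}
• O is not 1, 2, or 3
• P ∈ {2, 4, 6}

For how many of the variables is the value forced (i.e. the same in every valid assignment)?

The 7 variables together cover exactly {1, 2, 3, 4, 5, 6, 7} — 7 values for 7 variables — and 1 appears only in M's list, so M = 1.
The 6 still-open variables draw from only 6 values {2, 3, 4, 5, 6, 7}, so each is used; only O can be 5, hence O = 5.
The 2 variables J and K are confined to {3, 4}, which locks those values in; drop them from N, P.
Determined: M=1, O=5. The other variables each still have more than one consistent value. That makes 2.

2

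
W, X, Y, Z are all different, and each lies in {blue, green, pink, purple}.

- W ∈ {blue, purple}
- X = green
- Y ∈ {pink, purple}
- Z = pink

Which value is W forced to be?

blue

X's domain is down to {green}, so X = green.
That leaves Z = pink. Strike pink from Y.
Y's domain is down to {purple}, so Y = purple. Strike purple from W.
So W = blue.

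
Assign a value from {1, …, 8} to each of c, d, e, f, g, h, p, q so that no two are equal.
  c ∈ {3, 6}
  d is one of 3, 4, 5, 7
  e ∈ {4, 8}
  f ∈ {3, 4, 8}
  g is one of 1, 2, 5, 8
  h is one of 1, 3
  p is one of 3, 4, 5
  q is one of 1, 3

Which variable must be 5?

p

The 8 variables draw from only 8 values {1, 2, 3, 4, 5, 6, 7, 8}, so each is used; only g can be 2, hence g = 2.
Among the 7 still-open variables, 6 fits only c (and all 7 values in {1, 3, 4, 5, 6, 7, 8} must be used), so c = 6.
The 6 still-open variables draw from only 6 values {1, 3, 4, 5, 7, 8}, so each is used; only d can be 7, hence d = 7.
Among the 5 still-open variables, 5 fits only p (and all 5 values in {1, 3, 4, 5, 8} must be used), so p = 5.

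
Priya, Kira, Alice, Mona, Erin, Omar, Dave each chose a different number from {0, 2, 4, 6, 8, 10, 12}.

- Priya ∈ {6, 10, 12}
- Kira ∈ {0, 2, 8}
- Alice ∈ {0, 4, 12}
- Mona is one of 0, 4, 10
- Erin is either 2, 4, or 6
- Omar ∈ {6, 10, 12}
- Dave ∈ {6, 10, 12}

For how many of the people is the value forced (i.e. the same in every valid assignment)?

2

The 7 variables together cover exactly {0, 2, 4, 6, 8, 10, 12} — 7 values for 7 variables — and 8 appears only in Kira's list, so Kira = 8.
The 6 still-open variables together cover exactly {0, 2, 4, 6, 10, 12} — 6 values for 6 variables — and 2 appears only in Erin's list, so Erin = 2.
Priya, Omar, Dave share exactly the 3 values {6, 10, 12}; by pigeonhole those values go to them, so strike 6, 10, 12 from Alice, Mona.
Determined: Kira=8, Erin=2. The other people each still have more than one consistent value. That makes 2.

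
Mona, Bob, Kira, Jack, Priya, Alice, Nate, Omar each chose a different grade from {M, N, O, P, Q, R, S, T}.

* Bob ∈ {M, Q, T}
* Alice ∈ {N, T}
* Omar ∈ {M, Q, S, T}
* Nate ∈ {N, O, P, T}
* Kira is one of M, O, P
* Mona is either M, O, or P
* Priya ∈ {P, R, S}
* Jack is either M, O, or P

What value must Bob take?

The 8 variables draw from only 8 values {M, N, O, P, Q, R, S, T}, so each is used; only Priya can be R, hence Priya = R.
Among the 7 still-open variables, S fits only Omar (and all 7 values in {M, N, O, P, Q, S, T} must be used), so Omar = S.
Among the 6 still-open variables, Q fits only Bob (and all 6 values in {M, N, O, P, Q, T} must be used), so Bob = Q.

Q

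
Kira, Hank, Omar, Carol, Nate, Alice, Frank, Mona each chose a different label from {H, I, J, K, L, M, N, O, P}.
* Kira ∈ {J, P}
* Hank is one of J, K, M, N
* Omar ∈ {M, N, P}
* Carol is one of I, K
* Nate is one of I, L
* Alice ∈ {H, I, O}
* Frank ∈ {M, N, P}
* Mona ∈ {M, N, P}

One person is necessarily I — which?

Omar, Frank, Mona share exactly the 3 values {M, N, P}; by pigeonhole those values go to them, so strike M, N, P from Kira, Hank.
Kira's domain is down to {J}, so Kira = J. Strike J from Hank.
Hank must be K (only option left). Strike K from Carol.
So I goes to Carol.

Carol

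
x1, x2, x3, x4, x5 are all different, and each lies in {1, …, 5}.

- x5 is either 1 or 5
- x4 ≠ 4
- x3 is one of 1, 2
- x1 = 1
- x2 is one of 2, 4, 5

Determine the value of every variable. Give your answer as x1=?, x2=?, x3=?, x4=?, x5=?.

x1 must be 1 (only option left). Strike 1 from x3, x4, x5.
x3 has just one choice, so x3 = 2. Strike 2 from x2, x4.
x5's domain is down to {5}, so x5 = 5. So x2, x4 can't be 5.
x2 has just one choice, so x2 = 4.
That leaves x4 = 3.

x1=1, x2=4, x3=2, x4=3, x5=5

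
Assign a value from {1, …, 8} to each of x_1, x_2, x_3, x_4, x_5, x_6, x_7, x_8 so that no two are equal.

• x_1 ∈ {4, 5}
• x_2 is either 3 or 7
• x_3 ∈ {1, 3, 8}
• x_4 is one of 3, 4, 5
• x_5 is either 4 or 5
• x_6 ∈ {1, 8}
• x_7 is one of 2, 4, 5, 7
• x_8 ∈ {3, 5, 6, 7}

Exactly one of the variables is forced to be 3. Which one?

x_4

The 8 variables together cover exactly {1, 2, 3, 4, 5, 6, 7, 8} — 8 values for 8 variables — and 2 appears only in x_7's list, so x_7 = 2.
Among the 7 still-open variables, 6 fits only x_8 (and all 7 values in {1, 3, 4, 5, 6, 7, 8} must be used), so x_8 = 6.
The 6 still-open variables draw from only 6 values {1, 3, 4, 5, 7, 8}, so each is used; only x_2 can be 7, hence x_2 = 7.
x_1 and x_5 between them cover only {4, 5} — a naked pair. Remove those values from x_4.
So 3 goes to x_4.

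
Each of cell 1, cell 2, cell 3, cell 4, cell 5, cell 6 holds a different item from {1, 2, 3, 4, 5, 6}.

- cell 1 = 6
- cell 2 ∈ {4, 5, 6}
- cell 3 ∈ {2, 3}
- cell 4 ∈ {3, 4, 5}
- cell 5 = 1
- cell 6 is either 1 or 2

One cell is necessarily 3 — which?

cell 1 has just one choice, so cell 1 = 6. Strike 6 from cell 2.
cell 5 has just one choice, so cell 5 = 1. Strike 1 from cell 6.
cell 6's domain is down to {2}, so cell 6 = 2. Remove 2 from cell 3.

cell 3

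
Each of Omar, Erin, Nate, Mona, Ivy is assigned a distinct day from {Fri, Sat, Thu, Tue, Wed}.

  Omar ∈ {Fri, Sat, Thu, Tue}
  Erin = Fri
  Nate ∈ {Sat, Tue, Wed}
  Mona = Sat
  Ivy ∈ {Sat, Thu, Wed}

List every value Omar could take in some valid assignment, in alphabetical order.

Thu, Tue

Erin must be Fri (only option left). Eliminate Fri elsewhere: Omar.
Mona must be Sat (only option left). Remove Sat from Omar, Nate, Ivy.
No further eliminations apply; Omar can still be any of Thu, Tue.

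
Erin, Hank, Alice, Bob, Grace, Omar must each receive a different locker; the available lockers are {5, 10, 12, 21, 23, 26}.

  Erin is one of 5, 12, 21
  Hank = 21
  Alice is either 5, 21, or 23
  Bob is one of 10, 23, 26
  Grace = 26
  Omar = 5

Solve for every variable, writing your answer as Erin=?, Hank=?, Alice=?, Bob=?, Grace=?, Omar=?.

Erin=12, Hank=21, Alice=23, Bob=10, Grace=26, Omar=5

Hank's domain is down to {21}, so Hank = 21. Eliminate 21 elsewhere: Erin, Alice.
Grace has just one choice, so Grace = 26. So Bob can't be 26.
Omar has just one choice, so Omar = 5. Eliminate 5 elsewhere: Erin, Alice.
That leaves Erin = 12.
That leaves Alice = 23. Remove 23 from Bob.
Bob must be 10 (only option left).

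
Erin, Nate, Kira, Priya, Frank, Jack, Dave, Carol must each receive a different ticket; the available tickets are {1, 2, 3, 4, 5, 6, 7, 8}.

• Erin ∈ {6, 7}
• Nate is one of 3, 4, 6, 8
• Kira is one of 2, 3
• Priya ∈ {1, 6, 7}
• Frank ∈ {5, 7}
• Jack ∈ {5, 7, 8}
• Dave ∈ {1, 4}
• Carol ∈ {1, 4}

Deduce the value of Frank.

The 8 variables together cover exactly {1, 2, 3, 4, 5, 6, 7, 8} — 8 values for 8 variables — and 2 appears only in Kira's list, so Kira = 2.
The 7 still-open variables together cover exactly {1, 3, 4, 5, 6, 7, 8} — 7 values for 7 variables — and 3 appears only in Nate's list, so Nate = 3.
The 6 still-open variables together cover exactly {1, 4, 5, 6, 7, 8} — 6 values for 6 variables — and 8 appears only in Jack's list, so Jack = 8.
The 5 still-open variables draw from only 5 values {1, 4, 5, 6, 7}, so each is used; only Frank can be 5, hence Frank = 5.

5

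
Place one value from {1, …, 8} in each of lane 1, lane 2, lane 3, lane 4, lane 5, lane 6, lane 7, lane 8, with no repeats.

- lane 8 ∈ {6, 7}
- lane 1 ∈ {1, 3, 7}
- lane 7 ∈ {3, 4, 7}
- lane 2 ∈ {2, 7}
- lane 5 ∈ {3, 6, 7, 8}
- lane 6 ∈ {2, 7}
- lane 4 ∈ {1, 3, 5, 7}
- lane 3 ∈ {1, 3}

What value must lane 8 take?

6

The 8 variables draw from only 8 values {1, 2, 3, 4, 5, 6, 7, 8}, so each is used; only lane 7 can be 4, hence lane 7 = 4.
Among the 7 still-open variables, 5 fits only lane 4 (and all 7 values in {1, 2, 3, 5, 6, 7, 8} must be used), so lane 4 = 5.
Among the 6 still-open variables, 8 fits only lane 5 (and all 6 values in {1, 2, 3, 6, 7, 8} must be used), so lane 5 = 8.
Among the 5 still-open variables, 6 fits only lane 8 (and all 5 values in {1, 2, 3, 6, 7} must be used), so lane 8 = 6.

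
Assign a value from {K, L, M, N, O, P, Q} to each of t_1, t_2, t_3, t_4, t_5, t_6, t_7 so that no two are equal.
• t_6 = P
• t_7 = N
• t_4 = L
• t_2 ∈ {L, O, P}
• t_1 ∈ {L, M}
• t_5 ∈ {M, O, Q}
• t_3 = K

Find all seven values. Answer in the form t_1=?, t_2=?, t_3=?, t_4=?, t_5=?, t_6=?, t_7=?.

t_1=M, t_2=O, t_3=K, t_4=L, t_5=Q, t_6=P, t_7=N

t_3 has just one choice, so t_3 = K.
t_4 must be L (only option left). Remove L from t_1, t_2.
t_6 must be P (only option left). Strike P from t_2.
t_7 must be N (only option left).
That leaves t_1 = M. Remove M from t_5.
t_2 has just one choice, so t_2 = O. Strike O from t_5.
t_5's domain is down to {Q}, so t_5 = Q.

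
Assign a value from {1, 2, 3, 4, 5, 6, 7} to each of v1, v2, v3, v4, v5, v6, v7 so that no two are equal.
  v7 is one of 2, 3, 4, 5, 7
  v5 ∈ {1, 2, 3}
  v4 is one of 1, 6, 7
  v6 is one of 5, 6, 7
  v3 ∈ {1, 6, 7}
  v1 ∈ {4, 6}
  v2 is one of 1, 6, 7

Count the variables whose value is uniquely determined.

2

v2, v3, v4 share exactly the 3 values {1, 6, 7}; by pigeonhole those values go to them, so strike 1, 6, 7 from v1, v5, v6, v7.
v1 has just one choice, so v1 = 4. So v7 can't be 4.
v6's domain is down to {5}, so v6 = 5. So v7 can't be 5.
Determined: v1=4, v6=5. The other variables each still have more than one consistent value. That makes 2.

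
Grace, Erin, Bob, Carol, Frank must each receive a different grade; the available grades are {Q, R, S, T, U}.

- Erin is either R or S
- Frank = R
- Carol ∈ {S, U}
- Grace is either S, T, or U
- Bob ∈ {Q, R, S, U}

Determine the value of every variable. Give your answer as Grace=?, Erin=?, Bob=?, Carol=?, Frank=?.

Grace=T, Erin=S, Bob=Q, Carol=U, Frank=R

Frank must be R (only option left). So Erin, Bob can't be R.
That leaves Erin = S. So Grace, Bob, Carol can't be S.
Carol's domain is down to {U}, so Carol = U. Eliminate U elsewhere: Grace, Bob.
Grace must be T (only option left).
Bob must be Q (only option left).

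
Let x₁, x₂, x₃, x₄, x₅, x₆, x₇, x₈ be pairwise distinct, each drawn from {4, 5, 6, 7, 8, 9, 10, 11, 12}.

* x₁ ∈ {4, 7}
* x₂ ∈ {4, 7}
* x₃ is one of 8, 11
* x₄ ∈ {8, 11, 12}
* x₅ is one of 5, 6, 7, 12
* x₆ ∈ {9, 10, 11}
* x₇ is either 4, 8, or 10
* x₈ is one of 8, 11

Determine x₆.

The 2 variables x₁ and x₂ are confined to {4, 7}, which locks those values in; drop them from x₅, x₇.
The 2 variables x₃ and x₈ are confined to {8, 11}, which locks those values in; drop them from x₄, x₆, x₇.
x₄ must be 12 (only option left). Remove 12 from x₅.
x₇ must be 10 (only option left). Strike 10 from x₆.
So x₆ = 9.

9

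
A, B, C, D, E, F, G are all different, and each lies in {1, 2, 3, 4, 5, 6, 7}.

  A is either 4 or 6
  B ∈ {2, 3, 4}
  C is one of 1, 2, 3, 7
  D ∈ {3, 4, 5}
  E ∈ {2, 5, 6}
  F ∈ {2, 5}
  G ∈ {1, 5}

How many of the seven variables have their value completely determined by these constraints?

The 7 variables together cover exactly {1, 2, 3, 4, 5, 6, 7} — 7 values for 7 variables — and 7 appears only in C's list, so C = 7.
The 6 still-open variables draw from only 6 values {1, 2, 3, 4, 5, 6}, so each is used; only G can be 1, hence G = 1.
Determined: C=7, G=1. The other variables each still have more than one consistent value. That makes 2.

2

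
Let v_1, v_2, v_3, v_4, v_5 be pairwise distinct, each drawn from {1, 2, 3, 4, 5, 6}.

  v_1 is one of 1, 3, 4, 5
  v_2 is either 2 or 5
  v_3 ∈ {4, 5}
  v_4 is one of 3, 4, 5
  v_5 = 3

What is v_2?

v_5's domain is down to {3}, so v_5 = 3. Eliminate 3 elsewhere: v_1, v_4.
The 4 still-open variables draw from only 4 values {1, 2, 4, 5}, so each is used; only v_1 can be 1, hence v_1 = 1.
Among the 3 still-open variables, 2 fits only v_2 (and all 3 values in {2, 4, 5} must be used), so v_2 = 2.

2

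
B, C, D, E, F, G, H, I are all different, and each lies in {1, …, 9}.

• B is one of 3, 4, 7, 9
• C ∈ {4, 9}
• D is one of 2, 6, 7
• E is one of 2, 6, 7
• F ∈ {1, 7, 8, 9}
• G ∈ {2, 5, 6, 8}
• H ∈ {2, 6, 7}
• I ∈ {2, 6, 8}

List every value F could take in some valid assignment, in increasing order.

The 3 variables D, E, H are confined to {2, 6, 7}, which locks those values in; drop them from B, F, G, I.
I must be 8 (only option left). Remove 8 from F, G.
G must be 5 (only option left).
No further eliminations apply; F can still be any of 1, 9.

1, 9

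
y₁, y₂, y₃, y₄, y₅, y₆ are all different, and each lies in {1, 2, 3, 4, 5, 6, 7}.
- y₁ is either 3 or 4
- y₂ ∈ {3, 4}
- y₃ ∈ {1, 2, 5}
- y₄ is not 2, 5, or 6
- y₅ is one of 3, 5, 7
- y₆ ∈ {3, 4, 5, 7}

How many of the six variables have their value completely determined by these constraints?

Among the 6 variables, 2 fits only y₃ (and all 6 values in {1, 2, 3, 4, 5, 7} must be used), so y₃ = 2.
The 5 still-open variables draw from only 5 values {1, 3, 4, 5, 7}, so each is used; only y₄ can be 1, hence y₄ = 1.
y₁ and y₂ between them cover only {3, 4} — a naked pair. Remove those values from y₅, y₆.
Determined: y₃=2, y₄=1. The other variables each still have more than one consistent value. That makes 2.

2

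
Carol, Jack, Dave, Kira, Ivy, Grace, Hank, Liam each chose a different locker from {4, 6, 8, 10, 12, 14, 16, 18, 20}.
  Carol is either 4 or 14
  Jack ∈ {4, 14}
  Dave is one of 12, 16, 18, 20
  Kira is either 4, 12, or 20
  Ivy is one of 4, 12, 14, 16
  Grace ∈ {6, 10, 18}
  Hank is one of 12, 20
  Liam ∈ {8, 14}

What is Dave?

18

The 2 variables Carol and Jack are confined to {4, 14}, which locks those values in; drop them from Kira, Ivy, Liam.
That leaves Liam = 8.
The 2 variables Kira and Hank are confined to {12, 20}, which locks those values in; drop them from Dave, Ivy.
That leaves Ivy = 16. Eliminate 16 elsewhere: Dave.
So Dave = 18.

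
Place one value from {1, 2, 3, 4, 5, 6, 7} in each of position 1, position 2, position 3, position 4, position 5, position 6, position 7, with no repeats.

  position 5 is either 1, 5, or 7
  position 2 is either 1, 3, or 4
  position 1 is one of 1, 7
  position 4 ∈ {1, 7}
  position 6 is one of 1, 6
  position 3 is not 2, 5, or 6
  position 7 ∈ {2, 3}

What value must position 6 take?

The 7 variables draw from only 7 values {1, 2, 3, 4, 5, 6, 7}, so each is used; only position 7 can be 2, hence position 7 = 2.
The 6 still-open variables draw from only 6 values {1, 3, 4, 5, 6, 7}, so each is used; only position 5 can be 5, hence position 5 = 5.
The 5 still-open variables draw from only 5 values {1, 3, 4, 6, 7}, so each is used; only position 6 can be 6, hence position 6 = 6.

6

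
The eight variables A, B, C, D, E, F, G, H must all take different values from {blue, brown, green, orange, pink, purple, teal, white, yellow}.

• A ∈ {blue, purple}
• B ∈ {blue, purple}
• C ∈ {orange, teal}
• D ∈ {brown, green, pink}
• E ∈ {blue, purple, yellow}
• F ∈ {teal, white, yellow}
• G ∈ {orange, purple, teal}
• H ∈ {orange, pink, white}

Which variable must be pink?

The 2 variables A and B are confined to {blue, purple}, which locks those values in; drop them from E, G.
E must be yellow (only option left). Eliminate yellow elsewhere: F.
C and G between them cover only {orange, teal} — a naked pair. Remove those values from F, H.
F has just one choice, so F = white. Strike white from H.
So pink goes to H.

H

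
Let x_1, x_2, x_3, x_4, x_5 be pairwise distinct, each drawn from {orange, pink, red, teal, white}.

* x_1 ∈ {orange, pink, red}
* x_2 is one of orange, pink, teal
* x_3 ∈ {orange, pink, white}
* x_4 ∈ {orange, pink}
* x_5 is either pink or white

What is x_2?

The 5 variables draw from only 5 values {orange, pink, red, teal, white}, so each is used; only x_1 can be red, hence x_1 = red.
The 4 still-open variables together cover exactly {orange, pink, teal, white} — 4 values for 4 variables — and teal appears only in x_2's list, so x_2 = teal.

teal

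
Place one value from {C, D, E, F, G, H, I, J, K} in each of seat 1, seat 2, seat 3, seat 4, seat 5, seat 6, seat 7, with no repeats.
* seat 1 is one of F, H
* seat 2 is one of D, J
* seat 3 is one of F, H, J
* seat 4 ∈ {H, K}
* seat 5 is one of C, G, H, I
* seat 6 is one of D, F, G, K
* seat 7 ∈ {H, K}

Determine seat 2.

seat 4 and seat 7 between them cover only {H, K} — a naked pair. Remove those values from seat 1, seat 3, seat 5, seat 6.
That leaves seat 1 = F. Strike F from seat 3, seat 6.
seat 3 has just one choice, so seat 3 = J. Remove J from seat 2.
So seat 2 = D.

D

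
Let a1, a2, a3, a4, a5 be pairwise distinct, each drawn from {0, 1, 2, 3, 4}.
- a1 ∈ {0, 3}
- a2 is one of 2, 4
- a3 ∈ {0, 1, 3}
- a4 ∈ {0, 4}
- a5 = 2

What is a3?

a5 must be 2 (only option left). Eliminate 2 elsewhere: a2.
That leaves a2 = 4. Strike 4 from a4.
a4 has just one choice, so a4 = 0. Strike 0 from a1, a3.
a1's domain is down to {3}, so a1 = 3. Eliminate 3 elsewhere: a3.
So a3 = 1.

1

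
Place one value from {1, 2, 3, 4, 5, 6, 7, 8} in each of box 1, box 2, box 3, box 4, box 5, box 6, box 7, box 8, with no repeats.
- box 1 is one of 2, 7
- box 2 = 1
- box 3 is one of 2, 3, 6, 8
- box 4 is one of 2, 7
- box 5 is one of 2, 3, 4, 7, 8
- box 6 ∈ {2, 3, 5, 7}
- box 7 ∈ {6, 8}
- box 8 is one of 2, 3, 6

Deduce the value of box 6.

box 2 must be 1 (only option left).
The 7 still-open variables together cover exactly {2, 3, 4, 5, 6, 7, 8} — 7 values for 7 variables — and 4 appears only in box 5's list, so box 5 = 4.
Among the 6 still-open variables, 5 fits only box 6 (and all 6 values in {2, 3, 5, 6, 7, 8} must be used), so box 6 = 5.

5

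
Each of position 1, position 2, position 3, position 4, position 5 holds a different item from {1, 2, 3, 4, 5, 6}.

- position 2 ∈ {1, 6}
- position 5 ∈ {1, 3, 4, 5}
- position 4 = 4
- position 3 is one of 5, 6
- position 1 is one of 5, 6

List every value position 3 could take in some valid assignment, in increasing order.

position 4's domain is down to {4}, so position 4 = 4. Remove 4 from position 5.
The 4 still-open variables draw from only 4 values {1, 3, 5, 6}, so each is used; only position 5 can be 3, hence position 5 = 3.
Among the 3 still-open variables, 1 fits only position 2 (and all 3 values in {1, 5, 6} must be used), so position 2 = 1.
No further eliminations apply; position 3 can still be any of 5, 6.

5, 6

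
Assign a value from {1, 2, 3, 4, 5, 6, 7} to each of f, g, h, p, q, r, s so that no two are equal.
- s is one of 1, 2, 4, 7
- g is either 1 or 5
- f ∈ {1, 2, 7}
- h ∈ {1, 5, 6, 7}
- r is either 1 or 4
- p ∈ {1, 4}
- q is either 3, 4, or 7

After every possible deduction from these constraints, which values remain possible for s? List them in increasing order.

The 7 variables together cover exactly {1, 2, 3, 4, 5, 6, 7} — 7 values for 7 variables — and 3 appears only in q's list, so q = 3.
Among the 6 still-open variables, 6 fits only h (and all 6 values in {1, 2, 4, 5, 6, 7} must be used), so h = 6.
The 5 still-open variables draw from only 5 values {1, 2, 4, 5, 7}, so each is used; only g can be 5, hence g = 5.
The 2 variables p and r are confined to {1, 4}, which locks those values in; drop them from f, s.
No further eliminations apply; s can still be any of 2, 7.

2, 7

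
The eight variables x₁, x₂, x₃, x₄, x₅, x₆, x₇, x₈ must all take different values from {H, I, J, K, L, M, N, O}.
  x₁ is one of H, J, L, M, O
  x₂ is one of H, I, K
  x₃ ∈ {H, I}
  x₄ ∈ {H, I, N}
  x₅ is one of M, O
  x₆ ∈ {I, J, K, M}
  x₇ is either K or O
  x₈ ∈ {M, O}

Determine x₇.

The 8 variables draw from only 8 values {H, I, J, K, L, M, N, O}, so each is used; only x₁ can be L, hence x₁ = L.
The 7 still-open variables draw from only 7 values {H, I, J, K, M, N, O}, so each is used; only x₆ can be J, hence x₆ = J.
Among the 6 still-open variables, N fits only x₄ (and all 6 values in {H, I, K, M, N, O} must be used), so x₄ = N.
x₅ and x₈ between them cover only {M, O} — a naked pair. Remove those values from x₇.
So x₇ = K.

K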